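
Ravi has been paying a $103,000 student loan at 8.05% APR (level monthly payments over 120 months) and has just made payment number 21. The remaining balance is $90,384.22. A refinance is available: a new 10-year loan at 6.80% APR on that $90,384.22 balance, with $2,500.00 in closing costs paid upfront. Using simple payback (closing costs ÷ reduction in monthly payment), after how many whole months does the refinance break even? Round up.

Current payment = 103,000 × 8.05%/12 / (1 − (1+0.0067083)^−120) = $1,252.40.
Refinanced payment = 90,384.22 × 0.0056667 / (1 − (1+0.0056667)^−120) = $1,040.14.
Monthly savings = $1,252.40 − $1,040.14 = $212.26.
Break-even = $2,500.00 / $212.26 = 11.78 → 12 months.

12 months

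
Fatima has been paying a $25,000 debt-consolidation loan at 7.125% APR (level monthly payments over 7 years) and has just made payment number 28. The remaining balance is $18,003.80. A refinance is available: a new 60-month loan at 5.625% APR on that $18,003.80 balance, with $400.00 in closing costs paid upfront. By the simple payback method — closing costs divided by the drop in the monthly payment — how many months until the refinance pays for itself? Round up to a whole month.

12 months

Current payment = 25,000 × 7.125%/12 / (1 − (1+0.0059375)^−84) = $378.85.
Refinanced payment = 18,003.80 × 0.0046875 / (1 − (1+0.0046875)^−60) = $344.93.
Monthly savings = $378.85 − $344.93 = $33.92.
Break-even = $400.00 / $33.92 = 11.79 → 12 months.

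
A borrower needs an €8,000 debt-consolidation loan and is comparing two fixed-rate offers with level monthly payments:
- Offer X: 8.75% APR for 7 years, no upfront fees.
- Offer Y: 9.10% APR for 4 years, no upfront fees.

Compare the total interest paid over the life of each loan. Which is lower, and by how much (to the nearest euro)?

Offer Y by €1,153

Offer X: at 8.75% the monthly rate is 0.0072917, so the payment is 8,000 × 0.0072917 / (1 − 1.0072917^−84) = €127.70.
Total interest on Offer X = 84 × €127.70 − €8,000 = €2,726.80.
Offer Y: monthly rate = 9.1%/12 = 0.0075833; payment = 8,000 × 0.0075833 / (1 − (1+0.0075833)^−48) = €199.46.
Total interest on Offer Y = 48 × €199.46 − €8,000 = €1,574.08.
Offer Y is lower by €1,152.72.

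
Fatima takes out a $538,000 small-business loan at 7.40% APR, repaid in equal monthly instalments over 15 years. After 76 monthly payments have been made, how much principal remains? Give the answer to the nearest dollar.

$379,695

With monthly rate i = 7.4%/12 = 0.0061667, the balance after k of n payments is P · [(1+i)^n − (1+i)^k] / [(1+i)^n − 1].
(1+0.0061667)^180 = 3.02403341 and (1+0.0061667)^76 = 1.59556439, so the balance is 538,000 × (3.02403341 − 1.59556439) / (3.02403341 − 1) = $379,695.48.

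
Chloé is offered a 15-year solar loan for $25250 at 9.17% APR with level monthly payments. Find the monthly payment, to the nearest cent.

$258.66

Monthly rate = 9.17%/12 = 0.0076417; payment = 25,250 × 0.0076417 / (1 − (1+0.0076417)^−180) = $258.66.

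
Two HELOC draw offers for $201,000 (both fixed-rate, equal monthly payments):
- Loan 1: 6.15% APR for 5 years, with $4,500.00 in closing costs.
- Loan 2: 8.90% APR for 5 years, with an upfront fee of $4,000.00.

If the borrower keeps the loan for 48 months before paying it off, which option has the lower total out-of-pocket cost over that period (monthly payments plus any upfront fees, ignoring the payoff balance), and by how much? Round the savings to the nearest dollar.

Loan 1 by $12,112

Loan 1: monthly rate = 6.15%/12 = 0.0051250; payment = 201,000 × 0.0051250 / (1 − (1+0.0051250)^−60) = $3,899.93.
Loan 2: at 8.90% the monthly rate is 0.0074167, so the payment is 201,000 × 0.0074167 / (1 − 1.0074167^−60) = $4,162.68.
Over 48 months: Loan 1 costs 48 × $3,899.93 + $4,500.00 = $191,696.64; Loan 2 costs 48 × $4,162.68 + $4,000.00 = $203,808.64.
Loan 1 is cheaper by $203,808.64 − $191,696.64 = $12,112.00.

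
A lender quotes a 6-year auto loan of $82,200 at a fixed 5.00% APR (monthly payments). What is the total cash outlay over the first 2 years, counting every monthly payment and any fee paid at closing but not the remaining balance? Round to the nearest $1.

Monthly rate = 5%/12 = 0.0041667; payment = 82,200 × 0.0041667 / (1 − (1+0.0041667)^−72) = $1,323.83.
Total outlay = 24 × $1,323.83 = $31,771.92.

$31,772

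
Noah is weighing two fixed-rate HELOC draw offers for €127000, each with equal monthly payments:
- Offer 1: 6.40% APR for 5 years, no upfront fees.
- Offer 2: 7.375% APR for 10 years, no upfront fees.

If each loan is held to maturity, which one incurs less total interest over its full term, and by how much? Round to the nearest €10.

Offer 1 by €31,170

Offer 1: monthly rate = 6.4%/12 = 0.0053333; payment = 127,000 × 0.0053333 / (1 − (1+0.0053333)^−60) = €2,478.96.
Total interest on Offer 1 = 60 × €2,478.96 − €127,000 = €21,737.60.
Offer 2: at 7.375% the monthly rate is 0.0061458, so the payment is 127,000 × 0.0061458 / (1 − 1.0061458^−120) = €1,499.24.
Total interest on Offer 2 = 120 × €1,499.24 − €127,000 = €52,908.80.
Offer 1 is lower by €31,171.20.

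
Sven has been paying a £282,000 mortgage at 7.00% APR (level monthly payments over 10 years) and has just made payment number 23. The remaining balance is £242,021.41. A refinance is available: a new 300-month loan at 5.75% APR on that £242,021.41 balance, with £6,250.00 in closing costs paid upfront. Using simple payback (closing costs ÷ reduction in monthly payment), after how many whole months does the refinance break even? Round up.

4 months

Current payment = 282,000 × 7%/12 / (1 − (1+0.0058333)^−120) = £3,274.26.
Refinanced payment = 242,021.41 × 0.0047917 / (1 − (1+0.0047917)^−300) = £1,522.57.
Monthly savings = £3,274.26 − £1,522.57 = £1,751.69.
Break-even = £6,250.00 / £1,751.69 = 3.57 → 4 months.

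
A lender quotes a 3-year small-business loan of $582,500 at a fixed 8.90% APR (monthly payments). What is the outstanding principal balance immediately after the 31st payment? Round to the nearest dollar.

$90,459

With monthly rate i = 8.9%/12 = 0.0074167, the balance after k of n payments is P · [(1+i)^n − (1+i)^k] / [(1+i)^n − 1].
(1+0.0074167)^36 = 1.30475430 and (1+0.0074167)^31 = 1.25742786, so the balance is 582,500 × (1.30475430 − 1.25742786) / (1.30475430 − 1) = $90,458.61.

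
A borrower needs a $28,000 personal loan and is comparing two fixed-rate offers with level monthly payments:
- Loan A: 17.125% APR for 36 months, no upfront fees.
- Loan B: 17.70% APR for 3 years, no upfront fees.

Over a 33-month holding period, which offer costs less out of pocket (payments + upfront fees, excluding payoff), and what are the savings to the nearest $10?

Loan A by $270

Loan A: at 17.125% the monthly rate is 0.0142708, so the payment is 28,000 × 0.0142708 / (1 − 1.0142708^−36) = $1,000.02.
Loan B: at 17.70% the monthly rate is 0.0147500, so the payment is 28,000 × 0.0147500 / (1 − 1.0147500^−36) = $1,008.06.
Over 33 months: Loan A costs 33 × $1,000.02 = $33,000.66; Loan B costs 33 × $1,008.06 = $33,265.98.
Loan A is cheaper by $33,265.98 − $33,000.66 = $265.32.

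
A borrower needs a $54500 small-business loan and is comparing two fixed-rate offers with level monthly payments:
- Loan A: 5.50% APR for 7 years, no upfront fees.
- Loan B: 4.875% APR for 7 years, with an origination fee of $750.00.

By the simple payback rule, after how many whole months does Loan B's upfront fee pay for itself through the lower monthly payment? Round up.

Loan A: at 5.50% the monthly rate is 0.0045833, so the payment is 54,500 × 0.0045833 / (1 − 1.0045833^−84) = $783.17.
Loan B: monthly rate = 4.875%/12 = 0.0040625; payment = 54,500 × 0.0040625 / (1 − (1+0.0040625)^−84) = $767.10.
Monthly savings = $783.17 − $767.10 = $16.07.
Break-even = $750.00 / $16.07 = 46.67 → 47 months.

47 months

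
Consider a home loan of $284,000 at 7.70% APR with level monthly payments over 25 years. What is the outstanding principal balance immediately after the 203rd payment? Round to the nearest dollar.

With monthly rate i = 7.7%/12 = 0.0064167, the balance after k of n payments is P · [(1+i)^n − (1+i)^k] / [(1+i)^n − 1].
(1+0.0064167)^300 = 6.81312059 and (1+0.0064167)^203 = 3.66351110, so the balance is 284,000 × (6.81312059 − 3.66351110) / (6.81312059 − 1) = $153,874.17.

$153,874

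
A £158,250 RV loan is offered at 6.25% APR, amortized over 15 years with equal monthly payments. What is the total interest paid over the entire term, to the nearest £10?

£85,990

Monthly rate = 6.25%/12 = 0.0052083; payment = 158,250 × 0.0052083 / (1 − (1+0.0052083)^−180) = £1,356.87.
Total paid = 180 × £1,356.87 = £244,236.60; interest = £244,236.60 − £158,250 = £85,986.60.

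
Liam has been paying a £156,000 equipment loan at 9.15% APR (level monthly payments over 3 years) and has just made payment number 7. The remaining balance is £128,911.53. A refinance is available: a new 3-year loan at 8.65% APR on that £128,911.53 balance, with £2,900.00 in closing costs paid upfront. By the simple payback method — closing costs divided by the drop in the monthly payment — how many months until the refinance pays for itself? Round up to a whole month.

Current payment = 156,000 × 9.15%/12 / (1 − (1+0.0076250)^−36) = £4,971.66.
Refinanced payment = 128,911.53 × 0.0072083 / (1 − (1+0.0072083)^−36) = £4,078.39.
Monthly savings = £4,971.66 − £4,078.39 = £893.27.
Break-even = £2,900.00 / £893.27 = 3.25 → 4 months.

4 months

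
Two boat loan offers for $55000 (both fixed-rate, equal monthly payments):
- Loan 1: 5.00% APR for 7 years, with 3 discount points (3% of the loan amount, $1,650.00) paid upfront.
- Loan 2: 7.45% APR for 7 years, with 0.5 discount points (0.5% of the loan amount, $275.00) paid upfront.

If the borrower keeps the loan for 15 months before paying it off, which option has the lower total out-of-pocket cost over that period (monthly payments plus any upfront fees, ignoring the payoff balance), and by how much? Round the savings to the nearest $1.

Loan 2 by $402

Loan 1: at 5.00% the monthly rate is 0.0041667, so the payment is 55,000 × 0.0041667 / (1 − 1.0041667^−84) = $777.36.
Loan 2: at 7.45% the monthly rate is 0.0062083, so the payment is 55,000 × 0.0062083 / (1 − 1.0062083^−84) = $842.25.
Over 15 months: Loan 1 costs 15 × $777.36 + $1,650.00 = $13,310.40; Loan 2 costs 15 × $842.25 + $275.00 = $12,908.75.
Loan 2 is cheaper by $13,310.40 − $12,908.75 = $401.65.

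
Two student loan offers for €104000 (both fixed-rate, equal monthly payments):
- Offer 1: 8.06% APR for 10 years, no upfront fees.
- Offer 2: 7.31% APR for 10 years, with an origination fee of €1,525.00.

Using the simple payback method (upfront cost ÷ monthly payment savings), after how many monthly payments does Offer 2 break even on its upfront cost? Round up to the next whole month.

38 months

Offer 1: at 8.06% the monthly rate is 0.0067167, so the payment is 104,000 × 0.0067167 / (1 − 1.0067167^−120) = €1,265.11.
Offer 2: monthly rate = 7.31%/12 = 0.0060917; payment = 104,000 × 0.0060917 / (1 − (1+0.0060917)^−120) = €1,224.21.
Monthly savings = €1,265.11 − €1,224.21 = €40.90.
Break-even = €1,525.00 / €40.90 = 37.29 → 38 months.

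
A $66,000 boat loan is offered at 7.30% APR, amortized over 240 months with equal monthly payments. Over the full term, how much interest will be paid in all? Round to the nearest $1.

$59,676

At 7.30% the monthly rate is 0.0060833, so the payment is 66,000 × 0.0060833 / (1 − 1.0060833^−240) = $523.65.
Total paid = 240 × $523.65 = $125,676.00; interest = $125,676.00 − $66,000 = $59,676.00.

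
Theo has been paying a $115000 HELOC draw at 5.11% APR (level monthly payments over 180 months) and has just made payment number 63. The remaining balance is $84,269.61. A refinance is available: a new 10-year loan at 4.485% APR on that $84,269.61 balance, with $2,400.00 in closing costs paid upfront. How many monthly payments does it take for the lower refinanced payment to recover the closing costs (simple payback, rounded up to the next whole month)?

Current payment = 115,000 × 5.11%/12 / (1 − (1+0.0042583)^−180) = $916.02.
Refinanced payment = 84,269.61 × 0.0037375 / (1 − (1+0.0037375)^−120) = $872.75.
Monthly savings = $916.02 − $872.75 = $43.27.
Break-even = $2,400.00 / $43.27 = 55.47 → 56 months.

56 months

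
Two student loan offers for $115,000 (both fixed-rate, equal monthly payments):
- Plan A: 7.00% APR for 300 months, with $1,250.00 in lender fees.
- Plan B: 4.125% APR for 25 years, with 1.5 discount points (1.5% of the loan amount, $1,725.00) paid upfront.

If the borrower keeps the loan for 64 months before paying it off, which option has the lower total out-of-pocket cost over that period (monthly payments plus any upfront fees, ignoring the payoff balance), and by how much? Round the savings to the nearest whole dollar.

Plan A: at 7.00% the monthly rate is 0.0058333, so the payment is 115,000 × 0.0058333 / (1 − 1.0058333^−300) = $812.80.
Plan B: monthly rate = 4.125%/12 = 0.0034375; payment = 115,000 × 0.0034375 / (1 − (1+0.0034375)^−300) = $614.98.
Over 64 months: Plan A costs 64 × $812.80 + $1,250.00 = $53,269.20; Plan B costs 64 × $614.98 + $1,725.00 = $41,083.72.
Plan B is cheaper by $53,269.20 − $41,083.72 = $12,185.48.

Plan B by $12,185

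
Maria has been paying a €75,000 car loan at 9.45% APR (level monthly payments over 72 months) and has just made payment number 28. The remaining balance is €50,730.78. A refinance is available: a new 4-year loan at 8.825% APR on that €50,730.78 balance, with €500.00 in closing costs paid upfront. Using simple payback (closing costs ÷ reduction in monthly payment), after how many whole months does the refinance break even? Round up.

5 months

Current payment = 75,000 × 9.45%/12 / (1 − (1+0.0078750)^−72) = €1,368.73.
Refinanced payment = 50,730.78 × 0.0073542 / (1 − (1+0.0073542)^−48) = €1,258.23.
Monthly savings = €1,368.73 − €1,258.23 = €110.50.
Break-even = €500.00 / €110.50 = 4.52 → 5 months.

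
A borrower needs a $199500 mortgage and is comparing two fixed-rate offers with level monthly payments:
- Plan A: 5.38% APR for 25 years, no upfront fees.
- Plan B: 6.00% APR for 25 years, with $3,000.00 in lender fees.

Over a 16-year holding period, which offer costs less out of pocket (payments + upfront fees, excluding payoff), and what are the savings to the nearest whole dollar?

Plan A: monthly rate = 5.38%/12 = 0.0044833; payment = 199,500 × 0.0044833 / (1 − (1+0.0044833)^−300) = $1,210.85.
Plan B: at 6.00% the monthly rate is 0.0050000, so the payment is 199,500 × 0.0050000 / (1 − 1.0050000^−300) = $1,285.38.
Over 192 months: Plan A costs 192 × $1,210.85 = $232,483.20; Plan B costs 192 × $1,285.38 + $3,000.00 = $249,792.96.
Plan A is cheaper by $249,792.96 − $232,483.20 = $17,309.76.

Plan A by $17,310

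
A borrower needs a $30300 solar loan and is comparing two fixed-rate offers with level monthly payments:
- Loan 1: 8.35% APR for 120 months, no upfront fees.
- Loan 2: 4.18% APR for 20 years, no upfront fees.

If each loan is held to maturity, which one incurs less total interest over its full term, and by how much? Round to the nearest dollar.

Loan 1: monthly rate = 8.35%/12 = 0.0069583; payment = 30,300 × 0.0069583 / (1 − (1+0.0069583)^−120) = $373.25.
Total interest on Loan 1 = 120 × $373.25 − $30,300 = $14,490.00.
Loan 2: monthly rate = 4.18%/12 = 0.0034833; payment = 30,300 × 0.0034833 / (1 − (1+0.0034833)^−240) = $186.50.
Total interest on Loan 2 = 240 × $186.50 − $30,300 = $14,460.00.
Loan 2 is lower by $30.00.

Loan 2 by $30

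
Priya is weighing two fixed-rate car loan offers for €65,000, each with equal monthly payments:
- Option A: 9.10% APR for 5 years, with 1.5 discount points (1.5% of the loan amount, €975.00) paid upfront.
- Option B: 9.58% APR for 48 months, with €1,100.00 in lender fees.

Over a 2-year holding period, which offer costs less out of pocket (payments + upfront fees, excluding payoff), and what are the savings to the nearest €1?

Option A by €6,918

Option A: monthly rate = 9.1%/12 = 0.0075833; payment = 65,000 × 0.0075833 / (1 − (1+0.0075833)^−60) = €1,352.45.
Option B: at 9.58% the monthly rate is 0.0079833, so the payment is 65,000 × 0.0079833 / (1 − 1.0079833^−48) = €1,635.49.
Over 24 months: Option A costs 24 × €1,352.45 + €975.00 = €33,433.80; Option B costs 24 × €1,635.49 + €1,100.00 = €40,351.76.
Option A is cheaper by €40,351.76 − €33,433.80 = €6,917.96.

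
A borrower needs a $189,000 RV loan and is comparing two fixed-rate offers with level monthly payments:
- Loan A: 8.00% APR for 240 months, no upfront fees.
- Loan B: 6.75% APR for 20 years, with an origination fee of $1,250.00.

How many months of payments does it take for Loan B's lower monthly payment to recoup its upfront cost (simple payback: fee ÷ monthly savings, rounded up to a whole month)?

9 months

Loan A: monthly rate = 8%/12 = 0.0066667; payment = 189,000 × 0.0066667 / (1 − (1+0.0066667)^−240) = $1,580.87.
Loan B: at 6.75% the monthly rate is 0.0056250, so the payment is 189,000 × 0.0056250 / (1 − 1.0056250^−240) = $1,437.09.
Monthly savings = $1,580.87 − $1,437.09 = $143.78.
Break-even = $1,250.00 / $143.78 = 8.69 → 9 months.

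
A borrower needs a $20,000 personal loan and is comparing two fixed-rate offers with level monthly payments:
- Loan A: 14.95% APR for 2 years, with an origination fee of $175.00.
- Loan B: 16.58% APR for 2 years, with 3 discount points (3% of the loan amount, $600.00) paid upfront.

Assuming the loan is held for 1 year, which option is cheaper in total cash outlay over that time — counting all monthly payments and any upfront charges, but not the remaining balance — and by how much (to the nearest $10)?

Loan A: monthly rate = 14.95%/12 = 0.0124583; payment = 20,000 × 0.0124583 / (1 − (1+0.0124583)^−24) = $969.26.
Loan B: at 16.58% the monthly rate is 0.0138167, so the payment is 20,000 × 0.0138167 / (1 − 1.0138167^−24) = $984.81.
Over 12 months: Loan A costs 12 × $969.26 + $175.00 = $11,806.12; Loan B costs 12 × $984.81 + $600.00 = $12,417.72.
Loan A is cheaper by $12,417.72 − $11,806.12 = $611.60.

Loan A by $610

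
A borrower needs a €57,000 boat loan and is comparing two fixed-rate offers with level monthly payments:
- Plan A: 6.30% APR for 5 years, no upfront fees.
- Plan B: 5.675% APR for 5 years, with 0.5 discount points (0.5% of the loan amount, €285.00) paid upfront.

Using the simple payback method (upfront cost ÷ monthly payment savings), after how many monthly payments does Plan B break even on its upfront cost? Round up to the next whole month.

Plan A: at 6.30% the monthly rate is 0.0052500, so the payment is 57,000 × 0.0052500 / (1 − 1.0052500^−60) = €1,109.94.
Plan B: at 5.675% the monthly rate is 0.0047292, so the payment is 57,000 × 0.0047292 / (1 − 1.0047292^−60) = €1,093.38.
Monthly savings = €1,109.94 − €1,093.38 = €16.56.
Break-even = €285.00 / €16.56 = 17.21 → 18 months.

18 months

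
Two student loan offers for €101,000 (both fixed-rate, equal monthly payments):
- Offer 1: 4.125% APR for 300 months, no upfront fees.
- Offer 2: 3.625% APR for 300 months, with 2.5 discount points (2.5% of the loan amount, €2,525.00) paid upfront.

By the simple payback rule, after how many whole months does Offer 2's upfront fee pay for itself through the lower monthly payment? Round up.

92 months

Offer 1: monthly rate = 4.125%/12 = 0.0034375; payment = 101,000 × 0.0034375 / (1 − (1+0.0034375)^−300) = €540.11.
Offer 2: at 3.625% the monthly rate is 0.0030208, so the payment is 101,000 × 0.0030208 / (1 − 1.0030208^−300) = €512.43.
Monthly savings = €540.11 − €512.43 = €27.68.
Break-even = €2,525.00 / €27.68 = 91.22 → 92 months.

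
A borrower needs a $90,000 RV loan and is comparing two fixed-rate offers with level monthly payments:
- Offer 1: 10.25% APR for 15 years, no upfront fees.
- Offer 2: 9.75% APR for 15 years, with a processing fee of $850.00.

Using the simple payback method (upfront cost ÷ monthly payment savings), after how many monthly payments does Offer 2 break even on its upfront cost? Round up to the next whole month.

Offer 1: at 10.25% the monthly rate is 0.0085417, so the payment is 90,000 × 0.0085417 / (1 − 1.0085417^−180) = $980.96.
Offer 2: at 9.75% the monthly rate is 0.0081250, so the payment is 90,000 × 0.0081250 / (1 − 1.0081250^−180) = $953.43.
Monthly savings = $980.96 − $953.43 = $27.53.
Break-even = $850.00 / $27.53 = 30.88 → 31 months.

31 months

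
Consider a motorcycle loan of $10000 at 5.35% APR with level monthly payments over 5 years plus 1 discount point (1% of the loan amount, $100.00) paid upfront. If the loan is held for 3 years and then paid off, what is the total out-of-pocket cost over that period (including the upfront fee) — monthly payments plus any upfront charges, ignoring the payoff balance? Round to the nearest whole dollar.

Monthly rate = 5.35%/12 = 0.0044583; payment = 10,000 × 0.0044583 / (1 − (1+0.0044583)^−60) = $190.32.
Total outlay = 36 × $190.32 + $100.00 = $6,951.52.

$6,952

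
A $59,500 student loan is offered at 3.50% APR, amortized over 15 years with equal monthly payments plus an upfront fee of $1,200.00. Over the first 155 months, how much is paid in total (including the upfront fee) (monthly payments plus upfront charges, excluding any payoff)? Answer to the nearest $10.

$67,130

At 3.50% the monthly rate is 0.0029167, so the payment is 59,500 × 0.0029167 / (1 − 1.0029167^−180) = $425.36.
Total outlay = 155 × $425.36 + $1,200.00 = $67,130.80.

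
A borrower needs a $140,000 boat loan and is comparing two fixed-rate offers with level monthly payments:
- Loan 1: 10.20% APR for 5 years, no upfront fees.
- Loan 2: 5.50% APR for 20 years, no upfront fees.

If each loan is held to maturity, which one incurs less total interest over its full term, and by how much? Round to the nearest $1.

Loan 1: at 10.20% the monthly rate is 0.0085000, so the payment is 140,000 × 0.0085000 / (1 − 1.0085000^−60) = $2,988.38.
Total interest on Loan 1 = 60 × $2,988.38 − $140,000 = $39,302.80.
Loan 2: monthly rate = 5.5%/12 = 0.0045833; payment = 140,000 × 0.0045833 / (1 − (1+0.0045833)^−240) = $963.04.
Total interest on Loan 2 = 240 × $963.04 − $140,000 = $91,129.60.
Loan 1 is lower by $51,826.80.

Loan 1 by $51,827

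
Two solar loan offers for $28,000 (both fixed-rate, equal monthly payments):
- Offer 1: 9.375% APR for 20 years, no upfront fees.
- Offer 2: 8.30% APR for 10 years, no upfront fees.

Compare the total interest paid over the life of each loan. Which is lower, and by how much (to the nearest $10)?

Offer 2 by $20,790

Offer 1: at 9.375% the monthly rate is 0.0078125, so the payment is 28,000 × 0.0078125 / (1 − 1.0078125^−240) = $258.72.
Total interest on Offer 1 = 240 × $258.72 − $28,000 = $34,092.80.
Offer 2: at 8.30% the monthly rate is 0.0069167, so the payment is 28,000 × 0.0069167 / (1 − 1.0069167^−120) = $344.17.
Total interest on Offer 2 = 120 × $344.17 − $28,000 = $13,300.40.
Offer 2 is lower by $20,792.40.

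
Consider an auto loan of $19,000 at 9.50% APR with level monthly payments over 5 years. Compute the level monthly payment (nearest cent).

$399.04

At 9.50% the monthly rate is 0.0079167, so the payment is 19,000 × 0.0079167 / (1 − 1.0079167^−60) = $399.04.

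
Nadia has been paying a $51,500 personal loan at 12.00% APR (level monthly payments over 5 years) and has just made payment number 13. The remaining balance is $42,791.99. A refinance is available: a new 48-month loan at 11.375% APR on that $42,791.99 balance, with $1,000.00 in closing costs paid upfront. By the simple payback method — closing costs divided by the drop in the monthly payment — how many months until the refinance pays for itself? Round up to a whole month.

Current payment = 51,500 × 12%/12 / (1 − (1+0.0100000)^−60) = $1,145.59.
Refinanced payment = 42,791.99 × 0.0094792 / (1 − (1+0.0094792)^−48) = $1,113.79.
Monthly savings = $1,145.59 − $1,113.79 = $31.80.
Break-even = $1,000.00 / $31.80 = 31.45 → 32 months.

32 months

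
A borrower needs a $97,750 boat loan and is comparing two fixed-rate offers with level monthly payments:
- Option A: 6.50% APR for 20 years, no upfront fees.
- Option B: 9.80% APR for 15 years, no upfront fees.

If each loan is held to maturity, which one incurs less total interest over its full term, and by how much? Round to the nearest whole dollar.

Option A by $12,018

Option A: at 6.50% the monthly rate is 0.0054167, so the payment is 97,750 × 0.0054167 / (1 − 1.0054167^−240) = $728.80.
Total interest on Option A = 240 × $728.80 − $97,750 = $77,162.00.
Option B: monthly rate = 9.8%/12 = 0.0081667; payment = 97,750 × 0.0081667 / (1 − (1+0.0081667)^−180) = $1,038.50.
Total interest on Option B = 180 × $1,038.50 − $97,750 = $89,180.00.
Option A is lower by $12,018.00.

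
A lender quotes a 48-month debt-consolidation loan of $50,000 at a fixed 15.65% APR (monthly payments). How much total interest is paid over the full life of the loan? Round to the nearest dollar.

Monthly rate = 15.65%/12 = 0.0130417; payment = 50,000 × 0.0130417 / (1 − (1+0.0130417)^−48) = $1,408.07.
Total paid = 48 × $1,408.07 = $67,587.36; interest = $67,587.36 − $50,000 = $17,587.36.

$17,587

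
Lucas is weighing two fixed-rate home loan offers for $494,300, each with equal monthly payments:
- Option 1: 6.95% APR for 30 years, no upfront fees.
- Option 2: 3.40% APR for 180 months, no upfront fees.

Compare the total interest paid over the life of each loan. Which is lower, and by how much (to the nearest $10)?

Option 1: monthly rate = 6.95%/12 = 0.0057917; payment = 494,300 × 0.0057917 / (1 − (1+0.0057917)^−360) = $3,272.01.
Total interest on Option 1 = 360 × $3,272.01 − $494,300 = $683,623.60.
Option 2: monthly rate = 3.4%/12 = 0.0028333; payment = 494,300 × 0.0028333 / (1 − (1+0.0028333)^−180) = $3,509.44.
Total interest on Option 2 = 180 × $3,509.44 − $494,300 = $137,399.20.
Option 2 is lower by $546,224.40.

Option 2 by $546,220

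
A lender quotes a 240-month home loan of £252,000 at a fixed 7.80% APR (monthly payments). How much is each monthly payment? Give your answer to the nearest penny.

At 7.80% the monthly rate is 0.0065000, so the payment is 252,000 × 0.0065000 / (1 − 1.0065000^−240) = £2,076.57.

£2,076.57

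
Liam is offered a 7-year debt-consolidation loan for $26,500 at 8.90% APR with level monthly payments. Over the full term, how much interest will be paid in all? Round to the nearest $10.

Monthly rate = 8.9%/12 = 0.0074167; payment = 26,500 × 0.0074167 / (1 − (1+0.0074167)^−84) = $425.02.
Total paid = 84 × $425.02 = $35,701.68; interest = $35,701.68 − $26,500 = $9,201.68.

$9,200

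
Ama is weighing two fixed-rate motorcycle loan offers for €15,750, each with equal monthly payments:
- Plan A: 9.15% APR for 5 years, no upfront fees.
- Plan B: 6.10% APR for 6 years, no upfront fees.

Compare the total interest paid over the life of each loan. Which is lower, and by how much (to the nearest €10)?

Plan A: monthly rate = 9.15%/12 = 0.0076250; payment = 15,750 × 0.0076250 / (1 − (1+0.0076250)^−60) = €328.09.
Total interest on Plan A = 60 × €328.09 − €15,750 = €3,935.40.
Plan B: at 6.10% the monthly rate is 0.0050833, so the payment is 15,750 × 0.0050833 / (1 − 1.0050833^−72) = €261.77.
Total interest on Plan B = 72 × €261.77 − €15,750 = €3,097.44.
Plan B is lower by €837.96.

Plan B by €840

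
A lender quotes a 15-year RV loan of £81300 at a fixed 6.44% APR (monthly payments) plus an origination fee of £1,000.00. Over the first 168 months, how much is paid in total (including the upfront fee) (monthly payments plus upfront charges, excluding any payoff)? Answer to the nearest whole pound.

£119,529

At 6.44% the monthly rate is 0.0053667, so the payment is 81,300 × 0.0053667 / (1 − 1.0053667^−180) = £705.53.
Total outlay = 168 × £705.53 + £1,000.00 = £119,529.04.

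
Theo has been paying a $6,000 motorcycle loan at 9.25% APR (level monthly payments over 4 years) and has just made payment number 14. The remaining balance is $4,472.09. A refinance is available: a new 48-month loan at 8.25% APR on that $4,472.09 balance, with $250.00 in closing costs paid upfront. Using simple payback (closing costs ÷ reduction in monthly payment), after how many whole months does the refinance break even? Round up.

7 months

Current payment = 6,000 × 9.25%/12 / (1 − (1+0.0077083)^−48) = $150.02.
Refinanced payment = 4,472.09 × 0.0068750 / (1 − (1+0.0068750)^−48) = $109.70.
Monthly savings = $150.02 − $109.70 = $40.32.
Break-even = $250.00 / $40.32 = 6.20 → 7 months.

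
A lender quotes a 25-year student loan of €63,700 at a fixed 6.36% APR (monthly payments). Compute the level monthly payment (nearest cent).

€424.55

Monthly rate = 6.36%/12 = 0.0053000; payment = 63,700 × 0.0053000 / (1 − (1+0.0053000)^−300) = €424.55.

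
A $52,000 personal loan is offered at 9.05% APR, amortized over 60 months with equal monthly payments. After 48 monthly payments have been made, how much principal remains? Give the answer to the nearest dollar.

$12,354

With monthly rate i = 9.05%/12 = 0.0075417, the balance after k of n payments is P · [(1+i)^n − (1+i)^k] / [(1+i)^n − 1].
(1+0.0075417)^60 = 1.56957084 and (1+0.0075417)^48 = 1.43424960, so the balance is 52,000 × (1.56957084 − 1.43424960) / (1.56957084 − 1) = $12,354.40.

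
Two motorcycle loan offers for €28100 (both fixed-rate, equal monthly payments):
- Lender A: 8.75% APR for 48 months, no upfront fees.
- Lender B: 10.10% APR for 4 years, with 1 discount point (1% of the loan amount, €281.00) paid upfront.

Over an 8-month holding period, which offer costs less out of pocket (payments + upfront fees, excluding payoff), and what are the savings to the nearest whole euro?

Lender A: at 8.75% the monthly rate is 0.0072917, so the payment is 28,100 × 0.0072917 / (1 − 1.0072917^−48) = €695.94.
Lender B: monthly rate = 10.1%/12 = 0.0084167; payment = 28,100 × 0.0084167 / (1 − (1+0.0084167)^−48) = €714.04.
Over 8 months: Lender A costs 8 × €695.94 = €5,567.52; Lender B costs 8 × €714.04 + €281.00 = €5,993.32.
Lender A is cheaper by €5,993.32 − €5,567.52 = €425.80.

Lender A by €426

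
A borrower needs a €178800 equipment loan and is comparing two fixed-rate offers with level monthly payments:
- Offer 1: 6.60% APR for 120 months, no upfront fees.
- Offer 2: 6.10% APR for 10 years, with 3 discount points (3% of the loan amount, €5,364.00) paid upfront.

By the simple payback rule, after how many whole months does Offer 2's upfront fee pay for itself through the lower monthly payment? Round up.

Offer 1: monthly rate = 6.6%/12 = 0.0055000; payment = 178,800 × 0.0055000 / (1 − (1+0.0055000)^−120) = €2,039.35.
Offer 2: monthly rate = 6.1%/12 = 0.0050833; payment = 178,800 × 0.0050833 / (1 − (1+0.0050833)^−120) = €1,994.04.
Monthly savings = €2,039.35 − €1,994.04 = €45.31.
Break-even = €5,364.00 / €45.31 = 118.38 → 119 months.

119 months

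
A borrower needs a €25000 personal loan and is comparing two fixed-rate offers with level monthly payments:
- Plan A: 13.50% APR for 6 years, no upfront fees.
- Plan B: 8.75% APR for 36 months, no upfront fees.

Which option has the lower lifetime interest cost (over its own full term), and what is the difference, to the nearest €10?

Plan A: monthly rate = 13.5%/12 = 0.0112500; payment = 25,000 × 0.0112500 / (1 − (1+0.0112500)^−72) = €508.47.
Total interest on Plan A = 72 × €508.47 − €25,000 = €11,609.84.
Plan B: monthly rate = 8.75%/12 = 0.0072917; payment = 25,000 × 0.0072917 / (1 − (1+0.0072917)^−36) = €792.09.
Total interest on Plan B = 36 × €792.09 − €25,000 = €3,515.24.
Plan B is lower by €8,094.60.

Plan B by €8,090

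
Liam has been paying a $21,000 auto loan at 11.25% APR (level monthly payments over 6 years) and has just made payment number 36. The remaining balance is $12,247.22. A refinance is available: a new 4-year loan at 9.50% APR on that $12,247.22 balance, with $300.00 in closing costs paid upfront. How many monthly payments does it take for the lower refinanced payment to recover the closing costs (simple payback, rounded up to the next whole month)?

Current payment = 21,000 × 11.25%/12 / (1 − (1+0.0093750)^−72) = $402.41.
Refinanced payment = 12,247.22 × 0.0079167 / (1 − (1+0.0079167)^−48) = $307.69.
Monthly savings = $402.41 − $307.69 = $94.72.
Break-even = $300.00 / $94.72 = 3.17 → 4 months.

4 months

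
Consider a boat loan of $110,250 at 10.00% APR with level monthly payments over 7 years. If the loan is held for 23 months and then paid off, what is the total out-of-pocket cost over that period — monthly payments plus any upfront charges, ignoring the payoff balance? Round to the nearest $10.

Monthly rate = 10%/12 = 0.0083333; payment = 110,250 × 0.0083333 / (1 − (1+0.0083333)^−84) = $1,830.28.
Total outlay = 23 × $1,830.28 = $42,096.44.

$42,100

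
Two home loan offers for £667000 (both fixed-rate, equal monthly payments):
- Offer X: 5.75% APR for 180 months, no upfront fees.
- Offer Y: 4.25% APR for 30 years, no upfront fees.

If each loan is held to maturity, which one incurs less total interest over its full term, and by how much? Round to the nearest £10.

Offer X: monthly rate = 5.75%/12 = 0.0047917; payment = 667,000 × 0.0047917 / (1 − (1+0.0047917)^−180) = £5,538.84.
Total interest on Offer X = 180 × £5,538.84 − £667,000 = £329,991.20.
Offer Y: at 4.25% the monthly rate is 0.0035417, so the payment is 667,000 × 0.0035417 / (1 − 1.0035417^−360) = £3,281.24.
Total interest on Offer Y = 360 × £3,281.24 − £667,000 = £514,246.40.
Offer X is lower by £184,255.20.

Offer X by £184,260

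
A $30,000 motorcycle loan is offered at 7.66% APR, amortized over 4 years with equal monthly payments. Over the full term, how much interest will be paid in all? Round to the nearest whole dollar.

$4,925

Monthly rate = 7.66%/12 = 0.0063833; payment = 30,000 × 0.0063833 / (1 − (1+0.0063833)^−48) = $727.61.
Total paid = 48 × $727.61 = $34,925.28; interest = $34,925.28 − $30,000 = $4,925.28.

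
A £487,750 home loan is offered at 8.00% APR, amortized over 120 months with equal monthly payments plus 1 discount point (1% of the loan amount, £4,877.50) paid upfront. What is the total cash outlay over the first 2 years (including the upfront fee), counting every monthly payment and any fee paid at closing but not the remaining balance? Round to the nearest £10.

At 8.00% the monthly rate is 0.0066667, so the payment is 487,750 × 0.0066667 / (1 − 1.0066667^−120) = £5,917.75.
Total outlay = 24 × £5,917.75 + £4,877.50 = £146,903.50.

£146,900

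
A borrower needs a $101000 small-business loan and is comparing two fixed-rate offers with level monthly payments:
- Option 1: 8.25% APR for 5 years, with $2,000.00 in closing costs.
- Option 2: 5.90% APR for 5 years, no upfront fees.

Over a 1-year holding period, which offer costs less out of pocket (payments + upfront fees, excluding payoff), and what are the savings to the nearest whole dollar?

Option 2 by $3,345

Option 1: monthly rate = 8.25%/12 = 0.0068750; payment = 101,000 × 0.0068750 / (1 − (1+0.0068750)^−60) = $2,060.02.
Option 2: at 5.90% the monthly rate is 0.0049167, so the payment is 101,000 × 0.0049167 / (1 − 1.0049167^−60) = $1,947.92.
Over 12 months: Option 1 costs 12 × $2,060.02 + $2,000.00 = $26,720.24; Option 2 costs 12 × $1,947.92 = $23,375.04.
Option 2 is cheaper by $26,720.24 − $23,375.04 = $3,345.20.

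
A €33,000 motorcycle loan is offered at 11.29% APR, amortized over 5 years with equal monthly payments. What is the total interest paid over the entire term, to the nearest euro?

€10,337

At 11.29% the monthly rate is 0.0094083, so the payment is 33,000 × 0.0094083 / (1 − 1.0094083^−60) = €722.28.
Total paid = 60 × €722.28 = €43,336.80; interest = €43,336.80 − €33,000 = €10,336.80.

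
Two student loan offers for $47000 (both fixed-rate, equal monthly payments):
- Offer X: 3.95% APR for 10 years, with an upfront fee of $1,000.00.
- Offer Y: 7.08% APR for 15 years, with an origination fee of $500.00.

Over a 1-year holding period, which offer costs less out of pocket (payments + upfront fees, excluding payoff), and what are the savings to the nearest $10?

Offer X: at 3.95% the monthly rate is 0.0032917, so the payment is 47,000 × 0.0032917 / (1 − 1.0032917^−120) = $474.74.
Offer Y: at 7.08% the monthly rate is 0.0059000, so the payment is 47,000 × 0.0059000 / (1 − 1.0059000^−180) = $424.55.
Over 12 months: Offer X costs 12 × $474.74 + $1,000.00 = $6,696.88; Offer Y costs 12 × $424.55 + $500.00 = $5,594.60.
Offer Y is cheaper by $6,696.88 − $5,594.60 = $1,102.28.

Offer Y by $1,100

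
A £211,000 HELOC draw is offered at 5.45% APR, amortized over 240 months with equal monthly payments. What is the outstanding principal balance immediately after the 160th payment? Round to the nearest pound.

£96,778

With monthly rate i = 5.45%/12 = 0.0045417, the balance after k of n payments is P · [(1+i)^n − (1+i)^k] / [(1+i)^n − 1].
(1+0.0045417)^240 = 2.96694339 and (1+0.0045417)^160 = 2.06477551, so the balance is 211,000 × (2.96694339 − 2.06477551) / (2.96694339 − 1) = £96,778.29.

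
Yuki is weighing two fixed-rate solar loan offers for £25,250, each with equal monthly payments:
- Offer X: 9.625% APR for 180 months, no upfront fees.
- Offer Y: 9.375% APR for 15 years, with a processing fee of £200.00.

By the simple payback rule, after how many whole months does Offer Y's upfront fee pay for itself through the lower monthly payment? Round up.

53 months

Offer X: monthly rate = 9.625%/12 = 0.0080208; payment = 25,250 × 0.0080208 / (1 − (1+0.0080208)^−180) = £265.57.
Offer Y: at 9.375% the monthly rate is 0.0078125, so the payment is 25,250 × 0.0078125 / (1 − 1.0078125^−180) = £261.77.
Monthly savings = £265.57 − £261.77 = £3.80.
Break-even = £200.00 / £3.80 = 52.63 → 53 months.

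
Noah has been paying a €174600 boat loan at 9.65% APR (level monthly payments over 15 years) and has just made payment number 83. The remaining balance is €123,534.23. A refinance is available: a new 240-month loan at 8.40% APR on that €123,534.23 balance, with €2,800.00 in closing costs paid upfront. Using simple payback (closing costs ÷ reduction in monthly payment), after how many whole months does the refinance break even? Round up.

Current payment = 174,600 × 9.65%/12 / (1 − (1+0.0080417)^−180) = €1,839.05.
Refinanced payment = 123,534.23 × 0.0070000 / (1 − (1+0.0070000)^−240) = €1,064.25.
Monthly savings = €1,839.05 − €1,064.25 = €774.80.
Break-even = €2,800.00 / €774.80 = 3.61 → 4 months.

4 months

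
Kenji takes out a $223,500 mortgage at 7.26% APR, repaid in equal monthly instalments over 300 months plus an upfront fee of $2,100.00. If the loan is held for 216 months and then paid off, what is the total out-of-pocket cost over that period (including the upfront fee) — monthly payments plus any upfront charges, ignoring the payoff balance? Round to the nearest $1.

At 7.26% the monthly rate is 0.0060500, so the payment is 223,500 × 0.0060500 / (1 − 1.0060500^−300) = $1,616.91.
Total outlay = 216 × $1,616.91 + $2,100.00 = $351,352.56.

$351,353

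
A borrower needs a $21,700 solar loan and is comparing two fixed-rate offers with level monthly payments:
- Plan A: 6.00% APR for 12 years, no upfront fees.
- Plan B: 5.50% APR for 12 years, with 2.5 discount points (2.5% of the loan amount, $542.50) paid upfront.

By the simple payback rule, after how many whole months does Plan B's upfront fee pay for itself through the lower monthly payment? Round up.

Plan A: monthly rate = 6%/12 = 0.0050000; payment = 21,700 × 0.0050000 / (1 − (1+0.0050000)^−144) = $211.76.
Plan B: monthly rate = 5.5%/12 = 0.0045833; payment = 21,700 × 0.0045833 / (1 − (1+0.0045833)^−144) = $206.19.
Monthly savings = $211.76 − $206.19 = $5.57.
Break-even = $542.50 / $5.57 = 97.40 → 98 months.

98 months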